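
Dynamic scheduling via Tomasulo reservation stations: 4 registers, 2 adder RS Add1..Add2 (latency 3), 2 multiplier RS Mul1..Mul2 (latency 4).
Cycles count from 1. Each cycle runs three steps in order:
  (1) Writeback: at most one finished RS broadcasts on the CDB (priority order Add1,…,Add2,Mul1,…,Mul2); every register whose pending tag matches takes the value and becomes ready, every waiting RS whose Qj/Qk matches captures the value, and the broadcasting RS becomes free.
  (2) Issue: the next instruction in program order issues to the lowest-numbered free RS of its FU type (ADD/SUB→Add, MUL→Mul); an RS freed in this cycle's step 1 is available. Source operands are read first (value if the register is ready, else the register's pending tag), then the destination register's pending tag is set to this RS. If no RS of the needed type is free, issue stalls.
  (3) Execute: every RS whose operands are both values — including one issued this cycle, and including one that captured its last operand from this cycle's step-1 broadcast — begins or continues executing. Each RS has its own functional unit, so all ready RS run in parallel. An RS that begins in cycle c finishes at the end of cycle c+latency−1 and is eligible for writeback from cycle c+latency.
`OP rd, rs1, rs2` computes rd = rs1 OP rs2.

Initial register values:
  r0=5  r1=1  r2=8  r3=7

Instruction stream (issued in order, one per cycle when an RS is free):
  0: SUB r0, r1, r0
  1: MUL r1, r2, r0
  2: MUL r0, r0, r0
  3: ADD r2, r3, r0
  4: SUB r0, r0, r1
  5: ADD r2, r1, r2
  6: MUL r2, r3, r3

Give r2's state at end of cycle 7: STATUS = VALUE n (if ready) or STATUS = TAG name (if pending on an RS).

c1: issue SUB r0<-Add1 | r0:Add1,r1:1,r2:8,r3:7
c2: issue MUL r1<-Mul1 | r0:Add1,r1:Mul1,r2:8,r3:7
c3: issue MUL r0<-Mul2 | r0:Mul2,r1:Mul1,r2:8,r3:7
c4: CDB Add1=-4; issue ADD r2<-Add1 | r0:Mul2,r1:Mul1,r2:Add1,r3:7
c5: issue SUB r0<-Add2 | r0:Add2,r1:Mul1,r2:Add1,r3:7
c6: stall | r0:Add2,r1:Mul1,r2:Add1,r3:7
c7: stall | r0:Add2,r1:Mul1,r2:Add1,r3:7

STATUS = TAG Add1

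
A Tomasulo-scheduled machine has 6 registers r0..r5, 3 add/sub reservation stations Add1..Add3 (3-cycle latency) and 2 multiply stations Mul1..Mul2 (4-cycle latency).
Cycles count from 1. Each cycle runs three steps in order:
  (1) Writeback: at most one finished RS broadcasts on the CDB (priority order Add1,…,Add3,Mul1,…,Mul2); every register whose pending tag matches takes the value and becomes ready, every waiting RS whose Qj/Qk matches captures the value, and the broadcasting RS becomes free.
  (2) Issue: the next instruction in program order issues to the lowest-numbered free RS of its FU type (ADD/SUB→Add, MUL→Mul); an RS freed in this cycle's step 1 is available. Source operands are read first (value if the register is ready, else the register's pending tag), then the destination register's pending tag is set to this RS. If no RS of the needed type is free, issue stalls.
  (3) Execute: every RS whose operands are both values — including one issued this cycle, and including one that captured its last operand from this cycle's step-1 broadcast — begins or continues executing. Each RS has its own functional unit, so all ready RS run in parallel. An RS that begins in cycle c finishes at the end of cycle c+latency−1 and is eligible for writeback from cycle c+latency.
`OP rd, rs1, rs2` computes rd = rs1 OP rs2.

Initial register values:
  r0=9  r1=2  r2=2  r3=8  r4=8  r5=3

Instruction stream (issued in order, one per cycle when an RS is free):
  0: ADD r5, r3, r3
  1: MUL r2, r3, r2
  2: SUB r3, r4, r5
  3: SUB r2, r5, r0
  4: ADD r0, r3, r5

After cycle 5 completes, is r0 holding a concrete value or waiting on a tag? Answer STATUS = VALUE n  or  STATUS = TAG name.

c1: issue ADD r5<-Add1 | r0:9,r1:2,r2:2,r3:8,r4:8,r5:Add1
c2: issue MUL r2<-Mul1 | r0:9,r1:2,r2:Mul1,r3:8,r4:8,r5:Add1
c3: issue SUB r3<-Add2 | r0:9,r1:2,r2:Mul1,r3:Add2,r4:8,r5:Add1
c4: CDB Add1=16; issue SUB r2<-Add1 | r0:9,r1:2,r2:Add1,r3:Add2,r4:8,r5:16
c5: issue ADD r0<-Add3 | r0:Add3,r1:2,r2:Add1,r3:Add2,r4:8,r5:16

STATUS = TAG Add3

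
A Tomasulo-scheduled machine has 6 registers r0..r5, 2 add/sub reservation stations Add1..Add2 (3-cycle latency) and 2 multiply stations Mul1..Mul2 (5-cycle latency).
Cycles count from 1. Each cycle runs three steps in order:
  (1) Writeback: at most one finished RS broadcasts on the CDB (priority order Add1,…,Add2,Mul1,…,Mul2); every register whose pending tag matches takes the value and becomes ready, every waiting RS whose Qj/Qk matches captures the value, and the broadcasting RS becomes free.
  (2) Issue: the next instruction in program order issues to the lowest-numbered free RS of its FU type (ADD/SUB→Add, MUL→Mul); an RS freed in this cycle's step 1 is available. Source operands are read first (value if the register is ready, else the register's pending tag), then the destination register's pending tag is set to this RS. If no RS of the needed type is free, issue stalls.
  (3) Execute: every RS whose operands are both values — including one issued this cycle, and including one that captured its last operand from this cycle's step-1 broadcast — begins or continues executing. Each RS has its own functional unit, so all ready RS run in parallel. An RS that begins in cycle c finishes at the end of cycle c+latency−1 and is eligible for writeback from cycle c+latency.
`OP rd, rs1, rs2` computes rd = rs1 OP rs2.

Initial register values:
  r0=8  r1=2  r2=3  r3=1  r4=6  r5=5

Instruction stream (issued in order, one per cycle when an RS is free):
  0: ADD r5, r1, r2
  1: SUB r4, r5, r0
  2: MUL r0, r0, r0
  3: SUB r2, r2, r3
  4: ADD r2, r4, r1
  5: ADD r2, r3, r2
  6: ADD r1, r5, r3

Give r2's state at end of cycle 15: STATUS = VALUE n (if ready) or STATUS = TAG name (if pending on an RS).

STATUS = VALUE 0

cycle 1: issue ADD r5<-Add1 // r0:8,r1:2,r2:3,r3:1,r4:6,r5:Add1
cycle 2: issue SUB r4<-Add2 // r0:8,r1:2,r2:3,r3:1,r4:Add2,r5:Add1
cycle 3: issue MUL r0<-Mul1 // r0:Mul1,r1:2,r2:3,r3:1,r4:Add2,r5:Add1
cycle 4: CDB Add1=5; issue SUB r2<-Add1 // r0:Mul1,r1:2,r2:Add1,r3:1,r4:Add2,r5:5
cycle 5: stall // r0:Mul1,r1:2,r2:Add1,r3:1,r4:Add2,r5:5
cycle 6: stall // r0:Mul1,r1:2,r2:Add1,r3:1,r4:Add2,r5:5
cycle 7: CDB Add1=2; issue ADD r2<-Add1 // r0:Mul1,r1:2,r2:Add1,r3:1,r4:Add2,r5:5
cycle 8: CDB Add2=-3; issue ADD r2<-Add2 // r0:Mul1,r1:2,r2:Add2,r3:1,r4:-3,r5:5
cycle 9: CDB Mul1=64; stall // r0:64,r1:2,r2:Add2,r3:1,r4:-3,r5:5
cycle 10: stall // r0:64,r1:2,r2:Add2,r3:1,r4:-3,r5:5
cycle 11: CDB Add1=-1; issue ADD r1<-Add1 // r0:64,r1:Add1,r2:Add2,r3:1,r4:-3,r5:5
cycle 12: - // r0:64,r1:Add1,r2:Add2,r3:1,r4:-3,r5:5
cycle 13: - // r0:64,r1:Add1,r2:Add2,r3:1,r4:-3,r5:5
cycle 14: CDB Add1=6 // r0:64,r1:6,r2:Add2,r3:1,r4:-3,r5:5
cycle 15: CDB Add2=0 // r0:64,r1:6,r2:0,r3:1,r4:-3,r5:5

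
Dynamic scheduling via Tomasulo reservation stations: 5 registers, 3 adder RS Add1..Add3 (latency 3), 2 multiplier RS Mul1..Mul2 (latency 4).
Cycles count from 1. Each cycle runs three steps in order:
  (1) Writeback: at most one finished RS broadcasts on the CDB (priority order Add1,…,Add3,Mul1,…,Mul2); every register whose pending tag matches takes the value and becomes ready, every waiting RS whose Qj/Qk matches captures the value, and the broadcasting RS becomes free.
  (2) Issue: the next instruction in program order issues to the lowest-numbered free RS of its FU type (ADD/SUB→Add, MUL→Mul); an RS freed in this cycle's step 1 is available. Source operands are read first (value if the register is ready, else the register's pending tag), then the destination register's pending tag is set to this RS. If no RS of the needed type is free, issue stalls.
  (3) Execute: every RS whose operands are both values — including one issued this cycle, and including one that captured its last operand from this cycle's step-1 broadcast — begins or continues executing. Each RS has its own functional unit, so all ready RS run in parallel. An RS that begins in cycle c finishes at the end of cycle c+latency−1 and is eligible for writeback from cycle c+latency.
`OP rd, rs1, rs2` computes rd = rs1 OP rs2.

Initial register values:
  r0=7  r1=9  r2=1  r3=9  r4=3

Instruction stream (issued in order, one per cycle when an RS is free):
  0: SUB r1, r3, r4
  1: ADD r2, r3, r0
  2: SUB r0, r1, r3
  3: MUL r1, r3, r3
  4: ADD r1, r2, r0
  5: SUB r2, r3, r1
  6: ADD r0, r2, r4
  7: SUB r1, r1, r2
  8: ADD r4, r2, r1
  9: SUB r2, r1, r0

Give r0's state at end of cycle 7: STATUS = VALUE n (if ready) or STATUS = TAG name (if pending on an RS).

STATUS = TAG Add3

c1: issue SUB r1<-Add1 | r0:7,r1:Add1,r2:1,r3:9,r4:3
c2: issue ADD r2<-Add2 | r0:7,r1:Add1,r2:Add2,r3:9,r4:3
c3: issue SUB r0<-Add3 | r0:Add3,r1:Add1,r2:Add2,r3:9,r4:3
c4: CDB Add1=6; issue MUL r1<-Mul1 | r0:Add3,r1:Mul1,r2:Add2,r3:9,r4:3
c5: CDB Add2=16; issue ADD r1<-Add1 | r0:Add3,r1:Add1,r2:16,r3:9,r4:3
c6: issue SUB r2<-Add2 | r0:Add3,r1:Add1,r2:Add2,r3:9,r4:3
c7: CDB Add3=-3; issue ADD r0<-Add3 | r0:Add3,r1:Add1,r2:Add2,r3:9,r4:3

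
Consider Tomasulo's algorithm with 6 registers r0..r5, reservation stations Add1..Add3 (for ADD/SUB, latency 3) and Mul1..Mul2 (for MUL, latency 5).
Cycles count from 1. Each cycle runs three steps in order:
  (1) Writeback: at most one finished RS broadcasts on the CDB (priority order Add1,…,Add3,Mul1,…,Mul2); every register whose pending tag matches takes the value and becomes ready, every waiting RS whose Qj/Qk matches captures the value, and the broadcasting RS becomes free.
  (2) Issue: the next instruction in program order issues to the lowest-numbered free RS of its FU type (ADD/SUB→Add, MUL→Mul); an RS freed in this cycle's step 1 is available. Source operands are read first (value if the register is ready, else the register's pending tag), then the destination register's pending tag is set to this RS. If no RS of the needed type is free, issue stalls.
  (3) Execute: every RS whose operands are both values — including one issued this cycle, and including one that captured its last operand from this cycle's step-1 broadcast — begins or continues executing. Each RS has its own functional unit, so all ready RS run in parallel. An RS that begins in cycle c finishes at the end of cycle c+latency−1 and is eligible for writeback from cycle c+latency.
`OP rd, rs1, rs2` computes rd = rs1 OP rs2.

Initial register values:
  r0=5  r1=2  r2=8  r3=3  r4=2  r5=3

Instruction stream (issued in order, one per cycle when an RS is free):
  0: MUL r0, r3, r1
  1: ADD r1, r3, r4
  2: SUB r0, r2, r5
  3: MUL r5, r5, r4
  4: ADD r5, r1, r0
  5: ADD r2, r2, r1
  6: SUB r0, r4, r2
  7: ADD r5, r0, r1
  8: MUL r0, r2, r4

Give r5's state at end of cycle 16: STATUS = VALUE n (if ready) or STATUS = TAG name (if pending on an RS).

STATUS = VALUE -6

  c1: issue MUL r0<-Mul1  regs: r0:Mul1,r1:2,r2:8,r3:3,r4:2,r5:3
  c2: issue ADD r1<-Add1  regs: r0:Mul1,r1:Add1,r2:8,r3:3,r4:2,r5:3
  c3: issue SUB r0<-Add2  regs: r0:Add2,r1:Add1,r2:8,r3:3,r4:2,r5:3
  c4: issue MUL r5<-Mul2  regs: r0:Add2,r1:Add1,r2:8,r3:3,r4:2,r5:Mul2
  c5: CDB Add1=5; issue ADD r5<-Add1  regs: r0:Add2,r1:5,r2:8,r3:3,r4:2,r5:Add1
  c6: CDB Add2=5; issue ADD r2<-Add2  regs: r0:5,r1:5,r2:Add2,r3:3,r4:2,r5:Add1
  c7: CDB Mul1=6; issue SUB r0<-Add3  regs: r0:Add3,r1:5,r2:Add2,r3:3,r4:2,r5:Add1
  c8: stall  regs: r0:Add3,r1:5,r2:Add2,r3:3,r4:2,r5:Add1
  c9: CDB Add1=10; issue ADD r5<-Add1  regs: r0:Add3,r1:5,r2:Add2,r3:3,r4:2,r5:Add1
  c10: CDB Add2=13; issue MUL r0<-Mul1  regs: r0:Mul1,r1:5,r2:13,r3:3,r4:2,r5:Add1
  c11: CDB Mul2=6  regs: r0:Mul1,r1:5,r2:13,r3:3,r4:2,r5:Add1
  c12: -  regs: r0:Mul1,r1:5,r2:13,r3:3,r4:2,r5:Add1
  c13: CDB Add3=-11  regs: r0:Mul1,r1:5,r2:13,r3:3,r4:2,r5:Add1
  c14: -  regs: r0:Mul1,r1:5,r2:13,r3:3,r4:2,r5:Add1
  c15: CDB Mul1=26  regs: r0:26,r1:5,r2:13,r3:3,r4:2,r5:Add1
  c16: CDB Add1=-6  regs: r0:26,r1:5,r2:13,r3:3,r4:2,r5:-6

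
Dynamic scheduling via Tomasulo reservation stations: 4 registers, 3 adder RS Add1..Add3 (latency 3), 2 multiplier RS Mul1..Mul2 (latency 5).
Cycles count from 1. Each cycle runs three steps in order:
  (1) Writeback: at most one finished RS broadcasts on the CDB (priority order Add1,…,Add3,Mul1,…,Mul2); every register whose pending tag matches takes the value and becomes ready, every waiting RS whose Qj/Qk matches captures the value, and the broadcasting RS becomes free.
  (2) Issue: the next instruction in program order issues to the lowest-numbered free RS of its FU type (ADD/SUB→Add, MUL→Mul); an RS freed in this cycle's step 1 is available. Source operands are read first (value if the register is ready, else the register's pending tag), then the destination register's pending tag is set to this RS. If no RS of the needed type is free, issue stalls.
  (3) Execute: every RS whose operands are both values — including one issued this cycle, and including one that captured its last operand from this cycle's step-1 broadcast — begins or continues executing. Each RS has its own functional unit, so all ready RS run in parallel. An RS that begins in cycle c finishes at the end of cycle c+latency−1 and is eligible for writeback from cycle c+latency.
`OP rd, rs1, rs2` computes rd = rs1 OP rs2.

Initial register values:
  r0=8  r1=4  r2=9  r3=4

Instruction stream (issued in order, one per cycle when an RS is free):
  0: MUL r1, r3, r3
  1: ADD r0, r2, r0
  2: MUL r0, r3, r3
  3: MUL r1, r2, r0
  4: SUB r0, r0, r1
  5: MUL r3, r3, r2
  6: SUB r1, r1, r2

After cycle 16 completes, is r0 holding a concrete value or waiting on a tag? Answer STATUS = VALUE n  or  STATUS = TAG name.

STATUS = VALUE -128

  c1: issue MUL r1<-Mul1  regs: r0:8,r1:Mul1,r2:9,r3:4
  c2: issue ADD r0<-Add1  regs: r0:Add1,r1:Mul1,r2:9,r3:4
  c3: issue MUL r0<-Mul2  regs: r0:Mul2,r1:Mul1,r2:9,r3:4
  c4: stall  regs: r0:Mul2,r1:Mul1,r2:9,r3:4
  c5: CDB Add1=17; stall  regs: r0:Mul2,r1:Mul1,r2:9,r3:4
  c6: CDB Mul1=16; issue MUL r1<-Mul1  regs: r0:Mul2,r1:Mul1,r2:9,r3:4
  c7: issue SUB r0<-Add1  regs: r0:Add1,r1:Mul1,r2:9,r3:4
  c8: CDB Mul2=16; issue MUL r3<-Mul2  regs: r0:Add1,r1:Mul1,r2:9,r3:Mul2
  c9: issue SUB r1<-Add2  regs: r0:Add1,r1:Add2,r2:9,r3:Mul2
  c10: -  regs: r0:Add1,r1:Add2,r2:9,r3:Mul2
  c11: -  regs: r0:Add1,r1:Add2,r2:9,r3:Mul2
  c12: -  regs: r0:Add1,r1:Add2,r2:9,r3:Mul2
  c13: CDB Mul1=144  regs: r0:Add1,r1:Add2,r2:9,r3:Mul2
  c14: CDB Mul2=36  regs: r0:Add1,r1:Add2,r2:9,r3:36
  c15: -  regs: r0:Add1,r1:Add2,r2:9,r3:36
  c16: CDB Add1=-128  regs: r0:-128,r1:Add2,r2:9,r3:36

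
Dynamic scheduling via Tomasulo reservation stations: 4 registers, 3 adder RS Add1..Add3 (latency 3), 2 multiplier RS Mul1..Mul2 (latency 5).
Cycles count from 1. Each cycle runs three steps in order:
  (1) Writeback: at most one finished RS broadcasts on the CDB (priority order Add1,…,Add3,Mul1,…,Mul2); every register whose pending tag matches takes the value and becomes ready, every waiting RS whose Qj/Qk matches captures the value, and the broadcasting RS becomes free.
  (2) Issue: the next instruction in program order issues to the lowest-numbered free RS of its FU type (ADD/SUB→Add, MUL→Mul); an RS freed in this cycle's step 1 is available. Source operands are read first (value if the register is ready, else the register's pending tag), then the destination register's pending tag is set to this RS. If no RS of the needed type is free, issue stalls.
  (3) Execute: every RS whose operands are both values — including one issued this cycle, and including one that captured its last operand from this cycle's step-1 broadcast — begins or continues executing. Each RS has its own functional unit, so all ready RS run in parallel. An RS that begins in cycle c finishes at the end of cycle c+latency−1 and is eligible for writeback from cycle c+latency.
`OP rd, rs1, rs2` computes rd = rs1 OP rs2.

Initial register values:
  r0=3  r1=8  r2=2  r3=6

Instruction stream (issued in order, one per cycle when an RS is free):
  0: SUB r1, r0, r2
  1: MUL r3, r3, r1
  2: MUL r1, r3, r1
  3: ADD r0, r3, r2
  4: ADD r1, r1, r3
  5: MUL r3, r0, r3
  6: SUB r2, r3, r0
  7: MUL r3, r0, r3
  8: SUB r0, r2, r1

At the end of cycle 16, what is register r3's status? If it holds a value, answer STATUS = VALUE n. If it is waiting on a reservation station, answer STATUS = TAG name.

STATUS = TAG Mul2

c1: issue SUB r1<-Add1 | r0:3,r1:Add1,r2:2,r3:6
c2: issue MUL r3<-Mul1 | r0:3,r1:Add1,r2:2,r3:Mul1
c3: issue MUL r1<-Mul2 | r0:3,r1:Mul2,r2:2,r3:Mul1
c4: CDB Add1=1; issue ADD r0<-Add1 | r0:Add1,r1:Mul2,r2:2,r3:Mul1
c5: issue ADD r1<-Add2 | r0:Add1,r1:Add2,r2:2,r3:Mul1
c6: stall | r0:Add1,r1:Add2,r2:2,r3:Mul1
c7: stall | r0:Add1,r1:Add2,r2:2,r3:Mul1
c8: stall | r0:Add1,r1:Add2,r2:2,r3:Mul1
c9: CDB Mul1=6; issue MUL r3<-Mul1 | r0:Add1,r1:Add2,r2:2,r3:Mul1
c10: issue SUB r2<-Add3 | r0:Add1,r1:Add2,r2:Add3,r3:Mul1
c11: stall | r0:Add1,r1:Add2,r2:Add3,r3:Mul1
c12: CDB Add1=8; stall | r0:8,r1:Add2,r2:Add3,r3:Mul1
c13: stall | r0:8,r1:Add2,r2:Add3,r3:Mul1
c14: CDB Mul2=6; issue MUL r3<-Mul2 | r0:8,r1:Add2,r2:Add3,r3:Mul2
c15: issue SUB r0<-Add1 | r0:Add1,r1:Add2,r2:Add3,r3:Mul2
c16: - | r0:Add1,r1:Add2,r2:Add3,r3:Mul2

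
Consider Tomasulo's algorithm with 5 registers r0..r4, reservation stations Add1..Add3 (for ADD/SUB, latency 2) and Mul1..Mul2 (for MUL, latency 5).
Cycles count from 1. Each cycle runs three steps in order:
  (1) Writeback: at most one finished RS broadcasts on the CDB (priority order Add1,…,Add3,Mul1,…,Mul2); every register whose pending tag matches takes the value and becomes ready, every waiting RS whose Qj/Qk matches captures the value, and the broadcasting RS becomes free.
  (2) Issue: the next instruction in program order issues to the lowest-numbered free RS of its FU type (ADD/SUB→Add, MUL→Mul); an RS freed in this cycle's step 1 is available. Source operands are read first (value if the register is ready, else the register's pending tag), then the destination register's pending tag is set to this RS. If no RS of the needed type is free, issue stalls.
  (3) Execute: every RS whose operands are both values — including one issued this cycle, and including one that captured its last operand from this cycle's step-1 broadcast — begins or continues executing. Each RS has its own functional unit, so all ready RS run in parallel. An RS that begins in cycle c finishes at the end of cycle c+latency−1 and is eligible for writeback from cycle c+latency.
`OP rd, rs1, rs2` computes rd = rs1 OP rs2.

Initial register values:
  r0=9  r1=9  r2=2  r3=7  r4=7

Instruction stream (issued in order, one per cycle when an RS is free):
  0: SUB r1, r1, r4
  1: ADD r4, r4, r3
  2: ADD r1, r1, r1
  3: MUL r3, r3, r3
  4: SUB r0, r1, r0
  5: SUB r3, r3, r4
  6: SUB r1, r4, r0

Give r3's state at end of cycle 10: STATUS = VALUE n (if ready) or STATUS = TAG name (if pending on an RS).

STATUS = TAG Add2

cycle 1: issue SUB r1<-Add1 // r0:9,r1:Add1,r2:2,r3:7,r4:7
cycle 2: issue ADD r4<-Add2 // r0:9,r1:Add1,r2:2,r3:7,r4:Add2
cycle 3: CDB Add1=2; issue ADD r1<-Add1 // r0:9,r1:Add1,r2:2,r3:7,r4:Add2
cycle 4: CDB Add2=14; issue MUL r3<-Mul1 // r0:9,r1:Add1,r2:2,r3:Mul1,r4:14
cycle 5: CDB Add1=4; issue SUB r0<-Add1 // r0:Add1,r1:4,r2:2,r3:Mul1,r4:14
cycle 6: issue SUB r3<-Add2 // r0:Add1,r1:4,r2:2,r3:Add2,r4:14
cycle 7: CDB Add1=-5; issue SUB r1<-Add1 // r0:-5,r1:Add1,r2:2,r3:Add2,r4:14
cycle 8: - // r0:-5,r1:Add1,r2:2,r3:Add2,r4:14
cycle 9: CDB Add1=19 // r0:-5,r1:19,r2:2,r3:Add2,r4:14
cycle 10: CDB Mul1=49 // r0:-5,r1:19,r2:2,r3:Add2,r4:14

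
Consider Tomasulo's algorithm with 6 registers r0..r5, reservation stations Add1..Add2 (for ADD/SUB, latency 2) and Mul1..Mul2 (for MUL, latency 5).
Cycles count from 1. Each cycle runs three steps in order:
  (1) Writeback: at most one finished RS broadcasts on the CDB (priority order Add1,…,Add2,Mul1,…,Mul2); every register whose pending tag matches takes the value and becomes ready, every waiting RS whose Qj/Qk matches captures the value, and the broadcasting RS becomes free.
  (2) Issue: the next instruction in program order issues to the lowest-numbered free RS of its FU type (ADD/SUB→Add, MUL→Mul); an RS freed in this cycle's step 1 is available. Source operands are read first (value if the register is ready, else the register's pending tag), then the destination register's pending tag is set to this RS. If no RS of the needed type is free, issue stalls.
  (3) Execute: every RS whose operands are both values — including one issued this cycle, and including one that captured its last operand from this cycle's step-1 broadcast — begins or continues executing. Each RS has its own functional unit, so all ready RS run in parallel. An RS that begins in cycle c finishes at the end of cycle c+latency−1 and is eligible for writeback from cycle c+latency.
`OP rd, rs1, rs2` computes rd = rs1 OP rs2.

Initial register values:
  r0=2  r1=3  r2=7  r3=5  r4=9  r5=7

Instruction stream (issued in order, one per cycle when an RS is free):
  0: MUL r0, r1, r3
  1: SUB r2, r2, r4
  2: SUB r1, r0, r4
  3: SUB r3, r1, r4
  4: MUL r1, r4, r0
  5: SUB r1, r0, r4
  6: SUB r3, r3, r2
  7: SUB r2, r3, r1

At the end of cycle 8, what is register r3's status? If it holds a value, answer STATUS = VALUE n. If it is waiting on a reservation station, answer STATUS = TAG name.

STATUS = TAG Add1

c1: issue MUL r0<-Mul1 | r0:Mul1,r1:3,r2:7,r3:5,r4:9,r5:7
c2: issue SUB r2<-Add1 | r0:Mul1,r1:3,r2:Add1,r3:5,r4:9,r5:7
c3: issue SUB r1<-Add2 | r0:Mul1,r1:Add2,r2:Add1,r3:5,r4:9,r5:7
c4: CDB Add1=-2; issue SUB r3<-Add1 | r0:Mul1,r1:Add2,r2:-2,r3:Add1,r4:9,r5:7
c5: issue MUL r1<-Mul2 | r0:Mul1,r1:Mul2,r2:-2,r3:Add1,r4:9,r5:7
c6: CDB Mul1=15; stall | r0:15,r1:Mul2,r2:-2,r3:Add1,r4:9,r5:7
c7: stall | r0:15,r1:Mul2,r2:-2,r3:Add1,r4:9,r5:7
c8: CDB Add2=6; issue SUB r1<-Add2 | r0:15,r1:Add2,r2:-2,r3:Add1,r4:9,r5:7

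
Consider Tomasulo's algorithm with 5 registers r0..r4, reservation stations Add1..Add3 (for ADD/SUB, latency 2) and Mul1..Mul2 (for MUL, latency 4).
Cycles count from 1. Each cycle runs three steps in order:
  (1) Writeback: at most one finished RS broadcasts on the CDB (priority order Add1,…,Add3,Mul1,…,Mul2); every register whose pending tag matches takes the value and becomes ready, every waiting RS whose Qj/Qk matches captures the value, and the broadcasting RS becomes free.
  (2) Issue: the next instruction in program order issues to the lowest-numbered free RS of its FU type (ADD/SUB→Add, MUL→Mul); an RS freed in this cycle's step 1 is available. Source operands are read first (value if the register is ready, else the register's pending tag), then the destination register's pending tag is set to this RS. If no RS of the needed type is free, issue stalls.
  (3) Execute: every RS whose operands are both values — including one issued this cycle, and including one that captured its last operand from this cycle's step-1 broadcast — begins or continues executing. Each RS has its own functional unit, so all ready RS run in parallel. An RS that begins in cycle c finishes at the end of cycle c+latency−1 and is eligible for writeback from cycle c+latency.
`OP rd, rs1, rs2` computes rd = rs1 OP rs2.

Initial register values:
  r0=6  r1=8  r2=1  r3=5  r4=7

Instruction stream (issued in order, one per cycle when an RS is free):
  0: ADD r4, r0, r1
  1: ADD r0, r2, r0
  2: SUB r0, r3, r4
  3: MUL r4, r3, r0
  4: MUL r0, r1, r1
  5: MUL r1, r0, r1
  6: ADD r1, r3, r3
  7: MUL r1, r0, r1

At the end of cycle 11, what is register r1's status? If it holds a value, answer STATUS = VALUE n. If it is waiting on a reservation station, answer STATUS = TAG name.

  c1: issue ADD r4<-Add1  regs: r0:6,r1:8,r2:1,r3:5,r4:Add1
  c2: issue ADD r0<-Add2  regs: r0:Add2,r1:8,r2:1,r3:5,r4:Add1
  c3: CDB Add1=14; issue SUB r0<-Add1  regs: r0:Add1,r1:8,r2:1,r3:5,r4:14
  c4: CDB Add2=7; issue MUL r4<-Mul1  regs: r0:Add1,r1:8,r2:1,r3:5,r4:Mul1
  c5: CDB Add1=-9; issue MUL r0<-Mul2  regs: r0:Mul2,r1:8,r2:1,r3:5,r4:Mul1
  c6: stall  regs: r0:Mul2,r1:8,r2:1,r3:5,r4:Mul1
  c7: stall  regs: r0:Mul2,r1:8,r2:1,r3:5,r4:Mul1
  c8: stall  regs: r0:Mul2,r1:8,r2:1,r3:5,r4:Mul1
  c9: CDB Mul1=-45; issue MUL r1<-Mul1  regs: r0:Mul2,r1:Mul1,r2:1,r3:5,r4:-45
  c10: CDB Mul2=64; issue ADD r1<-Add1  regs: r0:64,r1:Add1,r2:1,r3:5,r4:-45
  c11: issue MUL r1<-Mul2  regs: r0:64,r1:Mul2,r2:1,r3:5,r4:-45

STATUS = TAG Mul2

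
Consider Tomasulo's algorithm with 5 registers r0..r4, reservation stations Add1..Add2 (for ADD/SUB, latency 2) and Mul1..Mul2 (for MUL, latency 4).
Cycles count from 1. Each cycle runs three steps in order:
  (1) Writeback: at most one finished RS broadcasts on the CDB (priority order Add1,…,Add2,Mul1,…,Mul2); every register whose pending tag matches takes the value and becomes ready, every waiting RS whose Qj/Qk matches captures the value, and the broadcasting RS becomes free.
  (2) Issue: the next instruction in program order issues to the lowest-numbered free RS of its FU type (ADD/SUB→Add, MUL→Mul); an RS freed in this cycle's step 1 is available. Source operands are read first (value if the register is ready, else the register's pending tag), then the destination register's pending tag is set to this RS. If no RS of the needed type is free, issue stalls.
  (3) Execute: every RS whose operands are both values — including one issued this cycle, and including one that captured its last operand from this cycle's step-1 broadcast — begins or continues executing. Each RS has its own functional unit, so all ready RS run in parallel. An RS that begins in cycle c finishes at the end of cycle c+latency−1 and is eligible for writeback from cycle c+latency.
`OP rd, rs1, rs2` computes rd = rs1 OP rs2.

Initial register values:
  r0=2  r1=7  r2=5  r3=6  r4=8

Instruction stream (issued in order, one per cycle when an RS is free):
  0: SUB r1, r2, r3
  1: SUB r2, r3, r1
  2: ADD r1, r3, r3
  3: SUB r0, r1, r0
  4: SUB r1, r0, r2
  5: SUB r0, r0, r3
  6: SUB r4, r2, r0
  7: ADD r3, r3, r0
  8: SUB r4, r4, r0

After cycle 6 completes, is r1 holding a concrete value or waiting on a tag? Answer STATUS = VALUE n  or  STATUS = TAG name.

c1: issue SUB r1<-Add1 | r0:2,r1:Add1,r2:5,r3:6,r4:8
c2: issue SUB r2<-Add2 | r0:2,r1:Add1,r2:Add2,r3:6,r4:8
c3: CDB Add1=-1; issue ADD r1<-Add1 | r0:2,r1:Add1,r2:Add2,r3:6,r4:8
c4: stall | r0:2,r1:Add1,r2:Add2,r3:6,r4:8
c5: CDB Add1=12; issue SUB r0<-Add1 | r0:Add1,r1:12,r2:Add2,r3:6,r4:8
c6: CDB Add2=7; issue SUB r1<-Add2 | r0:Add1,r1:Add2,r2:7,r3:6,r4:8

STATUS = TAG Add2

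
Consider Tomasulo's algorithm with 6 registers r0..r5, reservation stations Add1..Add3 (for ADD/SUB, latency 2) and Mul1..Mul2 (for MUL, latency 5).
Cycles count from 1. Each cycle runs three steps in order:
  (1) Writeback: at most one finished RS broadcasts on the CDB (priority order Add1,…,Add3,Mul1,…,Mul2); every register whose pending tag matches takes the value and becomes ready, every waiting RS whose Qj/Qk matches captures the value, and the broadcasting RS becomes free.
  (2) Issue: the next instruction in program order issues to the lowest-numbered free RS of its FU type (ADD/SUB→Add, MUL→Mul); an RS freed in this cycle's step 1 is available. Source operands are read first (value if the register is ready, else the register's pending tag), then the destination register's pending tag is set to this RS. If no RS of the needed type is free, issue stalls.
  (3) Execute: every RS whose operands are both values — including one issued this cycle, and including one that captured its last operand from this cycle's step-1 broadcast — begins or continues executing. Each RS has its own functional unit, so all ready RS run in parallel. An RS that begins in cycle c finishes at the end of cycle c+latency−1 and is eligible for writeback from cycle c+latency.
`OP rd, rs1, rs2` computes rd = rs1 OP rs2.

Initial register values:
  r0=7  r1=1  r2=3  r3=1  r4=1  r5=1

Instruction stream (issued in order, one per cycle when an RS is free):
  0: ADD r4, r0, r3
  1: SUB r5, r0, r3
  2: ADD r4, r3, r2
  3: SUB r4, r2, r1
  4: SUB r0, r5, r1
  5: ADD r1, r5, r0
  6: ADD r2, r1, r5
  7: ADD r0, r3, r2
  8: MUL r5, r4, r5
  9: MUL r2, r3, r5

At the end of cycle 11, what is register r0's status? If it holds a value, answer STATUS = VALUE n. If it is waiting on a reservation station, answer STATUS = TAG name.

STATUS = TAG Add3

c1: issue ADD r4<-Add1 | r0:7,r1:1,r2:3,r3:1,r4:Add1,r5:1
c2: issue SUB r5<-Add2 | r0:7,r1:1,r2:3,r3:1,r4:Add1,r5:Add2
c3: CDB Add1=8; issue ADD r4<-Add1 | r0:7,r1:1,r2:3,r3:1,r4:Add1,r5:Add2
c4: CDB Add2=6; issue SUB r4<-Add2 | r0:7,r1:1,r2:3,r3:1,r4:Add2,r5:6
c5: CDB Add1=4; issue SUB r0<-Add1 | r0:Add1,r1:1,r2:3,r3:1,r4:Add2,r5:6
c6: CDB Add2=2; issue ADD r1<-Add2 | r0:Add1,r1:Add2,r2:3,r3:1,r4:2,r5:6
c7: CDB Add1=5; issue ADD r2<-Add1 | r0:5,r1:Add2,r2:Add1,r3:1,r4:2,r5:6
c8: issue ADD r0<-Add3 | r0:Add3,r1:Add2,r2:Add1,r3:1,r4:2,r5:6
c9: CDB Add2=11; issue MUL r5<-Mul1 | r0:Add3,r1:11,r2:Add1,r3:1,r4:2,r5:Mul1
c10: issue MUL r2<-Mul2 | r0:Add3,r1:11,r2:Mul2,r3:1,r4:2,r5:Mul1
c11: CDB Add1=17 | r0:Add3,r1:11,r2:Mul2,r3:1,r4:2,r5:Mul1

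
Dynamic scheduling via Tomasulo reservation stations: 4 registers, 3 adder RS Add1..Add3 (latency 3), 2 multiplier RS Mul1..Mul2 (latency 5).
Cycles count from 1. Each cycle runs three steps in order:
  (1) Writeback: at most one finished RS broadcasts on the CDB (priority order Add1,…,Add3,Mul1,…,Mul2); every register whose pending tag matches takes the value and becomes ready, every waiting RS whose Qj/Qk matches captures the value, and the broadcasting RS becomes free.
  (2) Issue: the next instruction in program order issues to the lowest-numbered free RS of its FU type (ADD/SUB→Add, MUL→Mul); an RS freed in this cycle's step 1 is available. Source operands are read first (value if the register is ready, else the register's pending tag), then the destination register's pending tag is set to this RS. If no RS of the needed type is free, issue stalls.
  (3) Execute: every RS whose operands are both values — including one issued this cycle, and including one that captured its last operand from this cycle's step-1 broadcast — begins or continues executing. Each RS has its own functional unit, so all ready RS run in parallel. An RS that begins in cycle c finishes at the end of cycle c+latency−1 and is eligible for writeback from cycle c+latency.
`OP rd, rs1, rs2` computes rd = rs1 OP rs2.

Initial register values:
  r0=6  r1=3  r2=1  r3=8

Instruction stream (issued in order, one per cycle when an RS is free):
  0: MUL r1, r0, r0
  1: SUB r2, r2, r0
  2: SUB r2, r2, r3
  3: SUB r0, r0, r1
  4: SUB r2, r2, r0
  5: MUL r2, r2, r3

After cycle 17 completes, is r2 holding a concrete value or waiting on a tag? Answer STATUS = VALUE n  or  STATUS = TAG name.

STATUS = VALUE 136

c1: issue MUL r1<-Mul1 | r0:6,r1:Mul1,r2:1,r3:8
c2: issue SUB r2<-Add1 | r0:6,r1:Mul1,r2:Add1,r3:8
c3: issue SUB r2<-Add2 | r0:6,r1:Mul1,r2:Add2,r3:8
c4: issue SUB r0<-Add3 | r0:Add3,r1:Mul1,r2:Add2,r3:8
c5: CDB Add1=-5; issue SUB r2<-Add1 | r0:Add3,r1:Mul1,r2:Add1,r3:8
c6: CDB Mul1=36; issue MUL r2<-Mul1 | r0:Add3,r1:36,r2:Mul1,r3:8
c7: - | r0:Add3,r1:36,r2:Mul1,r3:8
c8: CDB Add2=-13 | r0:Add3,r1:36,r2:Mul1,r3:8
c9: CDB Add3=-30 | r0:-30,r1:36,r2:Mul1,r3:8
c10: - | r0:-30,r1:36,r2:Mul1,r3:8
c11: - | r0:-30,r1:36,r2:Mul1,r3:8
c12: CDB Add1=17 | r0:-30,r1:36,r2:Mul1,r3:8
c13: - | r0:-30,r1:36,r2:Mul1,r3:8
c14: - | r0:-30,r1:36,r2:Mul1,r3:8
c15: - | r0:-30,r1:36,r2:Mul1,r3:8
c16: - | r0:-30,r1:36,r2:Mul1,r3:8
c17: CDB Mul1=136 | r0:-30,r1:36,r2:136,r3:8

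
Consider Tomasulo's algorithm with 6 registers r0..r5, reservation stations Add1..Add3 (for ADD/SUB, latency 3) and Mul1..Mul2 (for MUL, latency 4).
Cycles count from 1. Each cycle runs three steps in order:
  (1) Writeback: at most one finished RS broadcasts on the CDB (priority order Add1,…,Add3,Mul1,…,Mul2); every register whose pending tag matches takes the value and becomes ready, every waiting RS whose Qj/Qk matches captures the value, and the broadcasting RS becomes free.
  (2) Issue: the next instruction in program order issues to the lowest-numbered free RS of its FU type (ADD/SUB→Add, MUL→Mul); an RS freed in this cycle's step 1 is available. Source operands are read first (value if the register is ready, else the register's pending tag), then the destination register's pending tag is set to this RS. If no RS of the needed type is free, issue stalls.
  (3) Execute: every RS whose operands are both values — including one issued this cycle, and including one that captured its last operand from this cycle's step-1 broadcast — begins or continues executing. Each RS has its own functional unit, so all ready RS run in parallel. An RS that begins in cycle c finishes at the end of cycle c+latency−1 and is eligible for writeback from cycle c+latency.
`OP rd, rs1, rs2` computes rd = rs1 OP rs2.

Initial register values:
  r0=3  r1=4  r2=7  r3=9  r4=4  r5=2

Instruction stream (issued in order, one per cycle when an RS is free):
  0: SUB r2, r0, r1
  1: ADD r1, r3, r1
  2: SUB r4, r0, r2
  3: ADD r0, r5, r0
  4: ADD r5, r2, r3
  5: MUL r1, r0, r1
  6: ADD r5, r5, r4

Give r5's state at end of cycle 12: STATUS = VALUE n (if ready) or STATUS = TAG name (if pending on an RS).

  c1: issue SUB r2<-Add1  regs: r0:3,r1:4,r2:Add1,r3:9,r4:4,r5:2
  c2: issue ADD r1<-Add2  regs: r0:3,r1:Add2,r2:Add1,r3:9,r4:4,r5:2
  c3: issue SUB r4<-Add3  regs: r0:3,r1:Add2,r2:Add1,r3:9,r4:Add3,r5:2
  c4: CDB Add1=-1; issue ADD r0<-Add1  regs: r0:Add1,r1:Add2,r2:-1,r3:9,r4:Add3,r5:2
  c5: CDB Add2=13; issue ADD r5<-Add2  regs: r0:Add1,r1:13,r2:-1,r3:9,r4:Add3,r5:Add2
  c6: issue MUL r1<-Mul1  regs: r0:Add1,r1:Mul1,r2:-1,r3:9,r4:Add3,r5:Add2
  c7: CDB Add1=5; issue ADD r5<-Add1  regs: r0:5,r1:Mul1,r2:-1,r3:9,r4:Add3,r5:Add1
  c8: CDB Add2=8  regs: r0:5,r1:Mul1,r2:-1,r3:9,r4:Add3,r5:Add1
  c9: CDB Add3=4  regs: r0:5,r1:Mul1,r2:-1,r3:9,r4:4,r5:Add1
  c10: -  regs: r0:5,r1:Mul1,r2:-1,r3:9,r4:4,r5:Add1
  c11: CDB Mul1=65  regs: r0:5,r1:65,r2:-1,r3:9,r4:4,r5:Add1
  c12: CDB Add1=12  regs: r0:5,r1:65,r2:-1,r3:9,r4:4,r5:12

STATUS = VALUE 12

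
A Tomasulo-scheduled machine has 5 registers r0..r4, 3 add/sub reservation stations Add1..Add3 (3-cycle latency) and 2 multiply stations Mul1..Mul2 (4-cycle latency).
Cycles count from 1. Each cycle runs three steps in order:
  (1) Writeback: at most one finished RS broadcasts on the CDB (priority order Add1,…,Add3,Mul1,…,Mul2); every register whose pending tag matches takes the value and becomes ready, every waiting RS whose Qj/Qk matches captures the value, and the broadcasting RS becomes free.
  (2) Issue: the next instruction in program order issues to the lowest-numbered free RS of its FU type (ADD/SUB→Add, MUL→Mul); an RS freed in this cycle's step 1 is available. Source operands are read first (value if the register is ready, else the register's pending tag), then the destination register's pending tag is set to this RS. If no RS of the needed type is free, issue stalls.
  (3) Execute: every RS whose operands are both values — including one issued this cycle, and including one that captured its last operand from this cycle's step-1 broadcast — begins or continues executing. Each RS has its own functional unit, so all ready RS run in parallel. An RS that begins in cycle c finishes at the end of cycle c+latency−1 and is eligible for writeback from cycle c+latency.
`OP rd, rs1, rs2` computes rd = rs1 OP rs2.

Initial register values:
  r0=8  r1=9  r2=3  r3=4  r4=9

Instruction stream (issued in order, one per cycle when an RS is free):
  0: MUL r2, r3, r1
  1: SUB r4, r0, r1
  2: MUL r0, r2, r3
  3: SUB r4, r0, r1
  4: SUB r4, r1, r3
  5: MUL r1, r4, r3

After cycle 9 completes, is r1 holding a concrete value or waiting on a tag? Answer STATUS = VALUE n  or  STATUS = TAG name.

STATUS = TAG Mul1

c1: issue MUL r2<-Mul1 | r0:8,r1:9,r2:Mul1,r3:4,r4:9
c2: issue SUB r4<-Add1 | r0:8,r1:9,r2:Mul1,r3:4,r4:Add1
c3: issue MUL r0<-Mul2 | r0:Mul2,r1:9,r2:Mul1,r3:4,r4:Add1
c4: issue SUB r4<-Add2 | r0:Mul2,r1:9,r2:Mul1,r3:4,r4:Add2
c5: CDB Add1=-1; issue SUB r4<-Add1 | r0:Mul2,r1:9,r2:Mul1,r3:4,r4:Add1
c6: CDB Mul1=36; issue MUL r1<-Mul1 | r0:Mul2,r1:Mul1,r2:36,r3:4,r4:Add1
c7: - | r0:Mul2,r1:Mul1,r2:36,r3:4,r4:Add1
c8: CDB Add1=5 | r0:Mul2,r1:Mul1,r2:36,r3:4,r4:5
c9: - | r0:Mul2,r1:Mul1,r2:36,r3:4,r4:5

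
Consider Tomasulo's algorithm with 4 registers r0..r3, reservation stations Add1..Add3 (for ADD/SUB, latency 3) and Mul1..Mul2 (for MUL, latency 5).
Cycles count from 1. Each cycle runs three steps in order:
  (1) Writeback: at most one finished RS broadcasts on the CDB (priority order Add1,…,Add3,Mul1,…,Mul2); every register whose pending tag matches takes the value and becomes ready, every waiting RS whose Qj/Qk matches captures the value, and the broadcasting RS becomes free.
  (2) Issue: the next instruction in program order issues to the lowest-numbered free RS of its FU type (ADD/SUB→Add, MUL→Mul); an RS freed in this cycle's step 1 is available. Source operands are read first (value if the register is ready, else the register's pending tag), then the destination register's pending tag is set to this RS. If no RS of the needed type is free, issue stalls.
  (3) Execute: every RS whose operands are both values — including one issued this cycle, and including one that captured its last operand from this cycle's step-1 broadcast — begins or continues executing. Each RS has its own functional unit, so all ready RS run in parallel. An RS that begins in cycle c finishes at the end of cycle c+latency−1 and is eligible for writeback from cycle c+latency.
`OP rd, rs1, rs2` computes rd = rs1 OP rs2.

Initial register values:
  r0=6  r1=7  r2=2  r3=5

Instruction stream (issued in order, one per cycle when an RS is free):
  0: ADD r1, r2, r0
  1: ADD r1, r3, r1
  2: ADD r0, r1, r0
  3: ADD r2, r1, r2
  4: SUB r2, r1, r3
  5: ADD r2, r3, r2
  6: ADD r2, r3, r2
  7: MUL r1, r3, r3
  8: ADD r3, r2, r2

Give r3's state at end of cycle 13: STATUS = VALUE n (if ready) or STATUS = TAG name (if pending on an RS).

STATUS = TAG Add3

c1: issue ADD r1<-Add1 | r0:6,r1:Add1,r2:2,r3:5
c2: issue ADD r1<-Add2 | r0:6,r1:Add2,r2:2,r3:5
c3: issue ADD r0<-Add3 | r0:Add3,r1:Add2,r2:2,r3:5
c4: CDB Add1=8; issue ADD r2<-Add1 | r0:Add3,r1:Add2,r2:Add1,r3:5
c5: stall | r0:Add3,r1:Add2,r2:Add1,r3:5
c6: stall | r0:Add3,r1:Add2,r2:Add1,r3:5
c7: CDB Add2=13; issue SUB r2<-Add2 | r0:Add3,r1:13,r2:Add2,r3:5
c8: stall | r0:Add3,r1:13,r2:Add2,r3:5
c9: stall | r0:Add3,r1:13,r2:Add2,r3:5
c10: CDB Add1=15; issue ADD r2<-Add1 | r0:Add3,r1:13,r2:Add1,r3:5
c11: CDB Add2=8; issue ADD r2<-Add2 | r0:Add3,r1:13,r2:Add2,r3:5
c12: CDB Add3=19; issue MUL r1<-Mul1 | r0:19,r1:Mul1,r2:Add2,r3:5
c13: issue ADD r3<-Add3 | r0:19,r1:Mul1,r2:Add2,r3:Add3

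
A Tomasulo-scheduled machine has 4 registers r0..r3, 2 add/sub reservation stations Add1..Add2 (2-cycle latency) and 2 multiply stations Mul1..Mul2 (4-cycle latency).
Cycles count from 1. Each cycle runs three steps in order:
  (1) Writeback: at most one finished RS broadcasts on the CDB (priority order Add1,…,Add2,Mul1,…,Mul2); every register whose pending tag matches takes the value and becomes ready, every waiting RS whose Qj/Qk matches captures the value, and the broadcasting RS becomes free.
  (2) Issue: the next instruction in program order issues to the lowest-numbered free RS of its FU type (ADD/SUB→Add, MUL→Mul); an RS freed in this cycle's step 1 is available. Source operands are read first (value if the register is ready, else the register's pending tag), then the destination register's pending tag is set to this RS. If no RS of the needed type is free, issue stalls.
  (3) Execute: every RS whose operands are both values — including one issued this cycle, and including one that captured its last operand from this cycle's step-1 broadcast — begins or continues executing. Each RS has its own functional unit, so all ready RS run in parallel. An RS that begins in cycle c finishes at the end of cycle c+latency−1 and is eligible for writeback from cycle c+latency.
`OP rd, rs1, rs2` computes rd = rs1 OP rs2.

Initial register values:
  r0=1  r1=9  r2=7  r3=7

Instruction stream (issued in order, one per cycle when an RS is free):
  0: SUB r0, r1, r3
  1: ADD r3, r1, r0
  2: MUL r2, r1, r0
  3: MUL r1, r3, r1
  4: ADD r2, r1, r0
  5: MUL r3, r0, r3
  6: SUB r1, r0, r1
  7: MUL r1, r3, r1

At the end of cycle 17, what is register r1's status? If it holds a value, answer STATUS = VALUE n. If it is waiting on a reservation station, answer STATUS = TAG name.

STATUS = VALUE -2134

c1: issue SUB r0<-Add1 | r0:Add1,r1:9,r2:7,r3:7
c2: issue ADD r3<-Add2 | r0:Add1,r1:9,r2:7,r3:Add2
c3: CDB Add1=2; issue MUL r2<-Mul1 | r0:2,r1:9,r2:Mul1,r3:Add2
c4: issue MUL r1<-Mul2 | r0:2,r1:Mul2,r2:Mul1,r3:Add2
c5: CDB Add2=11; issue ADD r2<-Add1 | r0:2,r1:Mul2,r2:Add1,r3:11
c6: stall | r0:2,r1:Mul2,r2:Add1,r3:11
c7: CDB Mul1=18; issue MUL r3<-Mul1 | r0:2,r1:Mul2,r2:Add1,r3:Mul1
c8: issue SUB r1<-Add2 | r0:2,r1:Add2,r2:Add1,r3:Mul1
c9: CDB Mul2=99; issue MUL r1<-Mul2 | r0:2,r1:Mul2,r2:Add1,r3:Mul1
c10: - | r0:2,r1:Mul2,r2:Add1,r3:Mul1
c11: CDB Add1=101 | r0:2,r1:Mul2,r2:101,r3:Mul1
c12: CDB Add2=-97 | r0:2,r1:Mul2,r2:101,r3:Mul1
c13: CDB Mul1=22 | r0:2,r1:Mul2,r2:101,r3:22
c14: - | r0:2,r1:Mul2,r2:101,r3:22
c15: - | r0:2,r1:Mul2,r2:101,r3:22
c16: - | r0:2,r1:Mul2,r2:101,r3:22
c17: CDB Mul2=-2134 | r0:2,r1:-2134,r2:101,r3:22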